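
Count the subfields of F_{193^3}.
F_{193^3} has 2 subfields

The subfields of F_{p^n} are exactly the fields F_{p^d} for d | n (each is the fixed field of the unique index-d subgroup of Gal(F_{p^n}/F_p) ≅ Z/nZ). The divisors of n = 3 are {1, 3}, giving 2 subfields: F_{193^1}, F_{193^3}.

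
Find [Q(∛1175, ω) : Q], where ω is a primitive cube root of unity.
[Q(∛1175, ω) : Q] = 6

[Q(∛1175):Q] = 3 (min poly x^3 - 1175, irreducible since 1175 is not a perfect cube). [Q(ω):Q] = 2 (min poly x^2 + x + 1). Since Q(∛1175) ⊂ R and ω ∉ R, we have ω ∉ Q(∛1175), so x^2 + x + 1 remains irreducible over Q(∛1175) and [Q(∛1175, ω) : Q(∛1175)] = 2. By the tower law, [Q(∛1175, ω) : Q] = 3 · 2 = 6. (In fact Q(∛1175, ω) is the splitting field of x^3 - 1175 over Q.)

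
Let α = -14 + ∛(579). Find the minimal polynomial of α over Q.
m_α(x) = x^3 + 42x^2 + 588x + 2165

Set β = α + 14 = ∛(579), so β^3 = 579. Then (α + 14)^3 - 579 = 0, i.e. α is a root of g(x) = (x + 14)^3 - 579 = x^3 + 42x^2 + 588x + 2165. Since g(x) = h(x + 14) where h(x) = x^3 - 579, and h is irreducible over Q (because 579 is not a perfect cube, so h has no rational root, and a monic cubic with no rational root is irreducible), g is also irreducible (irreducibility is preserved under the substitution x → x + 14). Hence m_α(x) = x^3 + 42x^2 + 588x + 2165.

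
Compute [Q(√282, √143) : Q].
[Q(√282, √143) : Q] = 4

[Q(√282):Q] = 2 (min poly x^2 - 282, irreducible since 282 is squarefree > 1). For the top step, suppose √143 ∈ Q(√282), say √143 = c + d√282 with c, d ∈ Q. Squaring: 143 = c^2 + 282d^2 + 2cd√282. Since √282 ∉ Q this forces 2cd = 0. If d = 0 then √143 = c ∈ Q, contradicting 143 squarefree > 1. If c = 0 then 143 = 282d^2, so 282·143 = (282d)^2 is a perfect square in Q — but 282·143 = 40326 is not a perfect square (since 282 and 143 are distinct squarefree integers). Contradiction. Hence √143 ∉ Q(√282), so x^2 - 143 stays irreducible over Q(√282) and [Q(√282, √143) : Q(√282)] = 2. By the tower law, [Q(√282, √143) : Q] = 2 · 2 = 4.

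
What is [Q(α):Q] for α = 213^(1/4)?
[Q(α):Q] = 4

α is a root of x^4 - 213. By Eisenstein's criterion at the prime p = 3 (which divides the constant term 213 but p^2 = 9 does not, since 213 is squarefree), x^4 - 213 is irreducible over Q. Hence [Q(α):Q] = 4.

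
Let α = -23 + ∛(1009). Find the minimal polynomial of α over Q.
m_α(x) = x^3 + 69x^2 + 1587x + 11158

Set β = α + 23 = ∛(1009), so β^3 = 1009. Then (α + 23)^3 - 1009 = 0, i.e. α is a root of g(x) = (x + 23)^3 - 1009 = x^3 + 69x^2 + 1587x + 11158. Since g(x) = h(x + 23) where h(x) = x^3 - 1009, and h is irreducible over Q (because 1009 is not a perfect cube, so h has no rational root, and a monic cubic with no rational root is irreducible), g is also irreducible (irreducibility is preserved under the substitution x → x + 23). Hence m_α(x) = x^3 + 69x^2 + 1587x + 11158.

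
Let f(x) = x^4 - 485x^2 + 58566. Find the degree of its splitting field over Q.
[K : Q] = 4

Solving the quadratic in x^2: x^2 = (485 ± √(485^2 - 4·58566))/2 = (485 ± √961)/2 = (485 ± 31)/2, giving x^2 = 258 or x^2 = 227. So f(x) = (x^2 - 258)(x^2 - 227) and the roots of f are ±√258, ±√227. Hence the splitting field is K = Q(√258, √227). Since 258 and 227 are distinct squarefree integers > 1, their product 58566 is not a perfect square, so √227 ∉ Q(√258). By the tower law [K:Q] = [Q(√258,√227):Q(√258)] · [Q(√258):Q] = 2 · 2 = 4.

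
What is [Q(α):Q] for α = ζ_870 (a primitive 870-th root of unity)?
[Q(α):Q] = 224

The minimal polynomial of ζ_870 over Q is the 870-th cyclotomic polynomial Φ_870(x), which is irreducible over Q and has degree φ(870) = 224. Hence [Q(α):Q] = φ(870) = 224.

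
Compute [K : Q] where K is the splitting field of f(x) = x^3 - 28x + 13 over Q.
[K : Q] = 6

By the rational root test, any rational root of the monic integer polynomial f(x) = x^3 - 28x + 13 must be an integer dividing the constant term 13, i.e. one of ±{1, 13}. Evaluating: f(1) = -14, f(-1) = 40, f(13) = 1846, f(-13) = -1820; none is 0, so f has no rational root and is therefore irreducible over Q (a cubic with no linear factor over a field is irreducible). For an irreducible cubic, the Galois group is A_3 or S_3 according as the discriminant disc(f) = -4a^3 - 27b^2 = -4·(-28)^3 - 27·(13)^2 = 83245 is or is not a square in Q. Here disc(f) = 83245 is not a perfect square in Q, so the Galois group of f over Q is not contained in A_3 and must be all of S_3. The splitting field has degree |S_3| = 6 over Q, so [K : Q] = 6.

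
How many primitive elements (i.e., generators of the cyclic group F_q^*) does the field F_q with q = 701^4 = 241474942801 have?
There are φ(241474942800) = 47138734080 primitive elements

F_q^* is cyclic of order q - 1 = 241474942800. A cyclic group of order m has exactly φ(m) generators. Here m = 241474942800 = 2^4 · 3^3 · 5^2 · 7 · 13 · 17 · 97 · 149, so the number of primitive elements is φ(241474942800) = 47138734080.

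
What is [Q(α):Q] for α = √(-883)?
[Q(α):Q] = 2

[Q(α):Q] equals the degree of the minimal polynomial of α. Here α^2 = -883 and x^2 + 883 is irreducible (d = -883 is squarefree, ≠ 1, hence not a square), so deg(m_α) = 2. Thus [Q(α):Q] = 2.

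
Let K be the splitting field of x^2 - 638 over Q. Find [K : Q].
[K : Q] = 2

f(x) = x^2 - 638 factors as (x - √638)(x + √638). The splitting field is K = Q(√638). Since 638 is squarefree and > 1, it is not a perfect square, so x^2 - 638 is irreducible over Q and [Q(√638) : Q] = 2. Hence [K : Q] = 2.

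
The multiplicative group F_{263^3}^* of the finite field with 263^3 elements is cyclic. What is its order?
|F_{263^3}^*| = 18191446

F_{263^3} has 263^3 = 18191447 elements; its multiplicative group consists of all nonzero elements, so |F_{263^3}^*| = 18191447 - 1 = 18191446. (It is cyclic since any finite subgroup of the multiplicative group of a field is cyclic.)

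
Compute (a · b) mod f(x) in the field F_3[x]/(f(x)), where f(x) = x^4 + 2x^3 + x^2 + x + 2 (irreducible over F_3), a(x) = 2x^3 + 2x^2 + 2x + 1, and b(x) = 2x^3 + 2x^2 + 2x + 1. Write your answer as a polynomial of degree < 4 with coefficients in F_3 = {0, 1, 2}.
a · b ≡ x^3 + x^2 + 2x (mod f(x))

Multiply in F_3[x]: a(x)·b(x) = (2x^3 + 2x^2 + 2x + 1)·(2x^3 + 2x^2 + 2x + 1) = x^6 + 2x^5 + 2x^2 + x + 1. This has degree ≥ 4, so divide by f(x) over F_3: x^6 + 2x^5 + 2x^2 + x + 1 = (x^2 + 2)·(x^4 + 2x^3 + x^2 + x + 2) + (x^3 + x^2 + 2x). Hence a·b ≡ x^3 + x^2 + 2x (mod f). (F_3[x]/(f) is a field with 3^4 = 81 elements since f is irreducible of degree 4.)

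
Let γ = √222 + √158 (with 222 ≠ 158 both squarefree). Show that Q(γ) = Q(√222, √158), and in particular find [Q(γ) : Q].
[Q(γ) : Q] = 4 (equivalently, Q(γ) = Q(√222, √158))

Obviously Q(γ) ⊆ Q(√222, √158), and [Q(√222, √158):Q] = 4 (since 222, 158 are distinct squarefree integers > 1 with 35076 not a perfect square). To show equality we compute the minimal polynomial of γ. From γ = √222 + √158: γ^2 = 222 + 2√(35076) + 158 = 380 + 2√(35076), so γ^2 - 380 = 2√(35076); squaring, (γ^2 - 380)^2 = 4·35076, i.e. γ^4 - 760γ^2 + 144400 - 140304 = 0, i.e. γ^4 - 760γ^2 + 4096 = 0. So γ is a root of x^4 - 760x^2 + 4096. This polynomial is irreducible over Q: it has no rational root (each ±√222 ± √158 is irrational), and any factorization into two quadratics over Q would force √(35076) ∈ Q (pairing opposite roots) or √222, √158 ∈ Q (other pairings), all impossible. Hence [Q(γ):Q] = 4 = [Q(√222, √158):Q], so Q(γ) = Q(√222, √158).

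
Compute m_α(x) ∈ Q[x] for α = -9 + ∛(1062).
m_α(x) = x^3 + 27x^2 + 243x - 333

Set β = α + 9 = ∛(1062), so β^3 = 1062. Then (α + 9)^3 - 1062 = 0, i.e. α is a root of g(x) = (x + 9)^3 - 1062 = x^3 + 27x^2 + 243x - 333. Since g(x) = h(x + 9) where h(x) = x^3 - 1062, and h is irreducible over Q (because 1062 is not a perfect cube, so h has no rational root, and a monic cubic with no rational root is irreducible), g is also irreducible (irreducibility is preserved under the substitution x → x + 9). Hence m_α(x) = x^3 + 27x^2 + 243x - 333.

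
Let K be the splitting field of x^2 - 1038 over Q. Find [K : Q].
[K : Q] = 2

f(x) = x^2 - 1038 factors as (x - √1038)(x + √1038). The splitting field is K = Q(√1038). Since 1038 is squarefree and > 1, it is not a perfect square, so x^2 - 1038 is irreducible over Q and [Q(√1038) : Q] = 2. Hence [K : Q] = 2.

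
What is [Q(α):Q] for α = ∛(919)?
[Q(α):Q] = 3

The minimal polynomial of α is x^3 - 919, irreducible over Q since 919 is not a perfect cube (so x^3 - 919 has no rational root). Hence [Q(α):Q] = deg(m_α) = 3.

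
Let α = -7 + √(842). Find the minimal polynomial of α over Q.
m_α(x) = x^2 + 14x - 793

From α + 7 = √(842), squaring gives (α + 7)^2 = 842, i.e. α^2 + 14α + 49 = 842, so α^2 + 14α - 793 = 0. The discriminant of x^2 + 14x - 793 is (14)^2 - 4·(-793) = 196 + 3172 = 3368, and 4·(842) is not a perfect square in Q since 842 is squarefree and ≠ 1. Hence x^2 + 14x - 793 is irreducible over Q and is the minimal polynomial of α.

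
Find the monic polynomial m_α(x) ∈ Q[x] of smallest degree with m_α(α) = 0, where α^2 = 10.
m_α(x) = x^2 - 10

α satisfies α^2 - 10 = 0, so x^2 - 10 annihilates α. Since d = 10 is squarefree and ≠ 1, it is not a perfect square in Q, so x^2 - 10 has no rational root and is therefore irreducible over Q (a degree-2 polynomial over a field is irreducible iff it has no root). Hence m_α(x) = x^2 - 10.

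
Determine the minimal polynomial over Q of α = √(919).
m_α(x) = x^2 - 919

α satisfies α^2 - 919 = 0, so x^2 - 919 annihilates α. Since d = 919 is squarefree and ≠ 1, it is not a perfect square in Q, so x^2 - 919 has no rational root and is therefore irreducible over Q (a degree-2 polynomial over a field is irreducible iff it has no root). Hence m_α(x) = x^2 - 919.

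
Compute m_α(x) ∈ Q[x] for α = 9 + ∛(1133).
m_α(x) = x^3 - 27x^2 + 243x - 1862

Set β = α - 9 = ∛(1133), so β^3 = 1133. Then (α - 9)^3 - 1133 = 0, i.e. α is a root of g(x) = (x - 9)^3 - 1133 = x^3 - 27x^2 + 243x - 1862. Since g(x) = h(x - 9) where h(x) = x^3 - 1133, and h is irreducible over Q (because 1133 is not a perfect cube, so h has no rational root, and a monic cubic with no rational root is irreducible), g is also irreducible (irreducibility is preserved under the substitution x → x - 9). Hence m_α(x) = x^3 - 27x^2 + 243x - 1862.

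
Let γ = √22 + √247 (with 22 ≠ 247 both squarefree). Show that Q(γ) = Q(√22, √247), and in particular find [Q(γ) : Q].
[Q(γ) : Q] = 4 (equivalently, Q(γ) = Q(√22, √247))

Obviously Q(γ) ⊆ Q(√22, √247), and [Q(√22, √247):Q] = 4 (since 22, 247 are distinct squarefree integers > 1 with 5434 not a perfect square). To show equality we compute the minimal polynomial of γ. From γ = √22 + √247: γ^2 = 22 + 2√(5434) + 247 = 269 + 2√(5434), so γ^2 - 269 = 2√(5434); squaring, (γ^2 - 269)^2 = 4·5434, i.e. γ^4 - 538γ^2 + 72361 - 21736 = 0, i.e. γ^4 - 538γ^2 + 50625 = 0. So γ is a root of x^4 - 538x^2 + 50625. This polynomial is irreducible over Q: it has no rational root (each ±√22 ± √247 is irrational), and any factorization into two quadratics over Q would force √(5434) ∈ Q (pairing opposite roots) or √22, √247 ∈ Q (other pairings), all impossible. Hence [Q(γ):Q] = 4 = [Q(√22, √247):Q], so Q(γ) = Q(√22, √247).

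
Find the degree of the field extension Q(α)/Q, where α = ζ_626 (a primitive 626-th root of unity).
[Q(α):Q] = 312

The minimal polynomial of ζ_626 over Q is the 626-th cyclotomic polynomial Φ_626(x), which is irreducible over Q and has degree φ(626) = 312. Hence [Q(α):Q] = φ(626) = 312.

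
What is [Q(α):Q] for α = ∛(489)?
[Q(α):Q] = 3

The minimal polynomial of α is x^3 - 489, irreducible over Q since 489 is not a perfect cube (so x^3 - 489 has no rational root). Hence [Q(α):Q] = deg(m_α) = 3.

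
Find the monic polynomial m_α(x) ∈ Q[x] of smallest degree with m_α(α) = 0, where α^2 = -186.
m_α(x) = x^2 + 186

α satisfies α^2 + 186 = 0, so x^2 + 186 annihilates α. Since d = -186 is squarefree and ≠ 1, it is not a perfect square in Q, so x^2 + 186 has no rational root and is therefore irreducible over Q (a degree-2 polynomial over a field is irreducible iff it has no root). Hence m_α(x) = x^2 + 186.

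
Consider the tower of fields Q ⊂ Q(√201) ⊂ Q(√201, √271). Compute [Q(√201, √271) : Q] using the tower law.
[Q(√201, √271) : Q] = 4

[Q(√201):Q] = 2 (min poly x^2 - 201, irreducible since 201 is squarefree > 1). For the top step, suppose √271 ∈ Q(√201), say √271 = c + d√201 with c, d ∈ Q. Squaring: 271 = c^2 + 201d^2 + 2cd√201. Since √201 ∉ Q this forces 2cd = 0. If d = 0 then √271 = c ∈ Q, contradicting 271 squarefree > 1. If c = 0 then 271 = 201d^2, so 201·271 = (201d)^2 is a perfect square in Q — but 201·271 = 54471 is not a perfect square (since 201 and 271 are distinct squarefree integers). Contradiction. Hence √271 ∉ Q(√201), so x^2 - 271 stays irreducible over Q(√201) and [Q(√201, √271) : Q(√201)] = 2. By the tower law, [Q(√201, √271) : Q] = 2 · 2 = 4.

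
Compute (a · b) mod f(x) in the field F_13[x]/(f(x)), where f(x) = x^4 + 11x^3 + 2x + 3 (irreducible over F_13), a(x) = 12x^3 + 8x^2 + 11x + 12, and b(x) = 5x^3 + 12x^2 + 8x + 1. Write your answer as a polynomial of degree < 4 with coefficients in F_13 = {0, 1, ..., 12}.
a · b ≡ 12x^3 + 11x^2 + 7x + 8 (mod f(x))

Multiply in F_13[x]: a(x)·b(x) = (12x^3 + 8x^2 + 11x + 12)·(5x^3 + 12x^2 + 8x + 1) = 8x^6 + 2x^5 + 8x^3 + 6x^2 + 3x + 12. This has degree ≥ 4, so divide by f(x) over F_13: 8x^6 + 2x^5 + 8x^3 + 6x^2 + 3x + 12 = (8x^2 + 5x + 10)·(x^4 + 11x^3 + 2x + 3) + (12x^3 + 11x^2 + 7x + 8). Hence a·b ≡ 12x^3 + 11x^2 + 7x + 8 (mod f). (F_13[x]/(f) is a field with 13^4 = 28561 elements since f is irreducible of degree 4.)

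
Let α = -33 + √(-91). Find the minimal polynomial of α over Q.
m_α(x) = x^2 + 66x + 1180

From α + 33 = √(-91), squaring gives (α + 33)^2 = -91, i.e. α^2 + 66α + 1089 = -91, so α^2 + 66α + 1180 = 0. The discriminant of x^2 + 66x + 1180 is (66)^2 - 4·(1180) = 4356 - 4720 = -364, and 4·(-91) is not a perfect square in Q since -91 is squarefree and ≠ 1. Hence x^2 + 66x + 1180 is irreducible over Q and is the minimal polynomial of α.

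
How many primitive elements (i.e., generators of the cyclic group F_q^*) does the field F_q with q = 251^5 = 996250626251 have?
There are φ(996250626250) = 362272900000 primitive elements

F_q^* is cyclic of order q - 1 = 996250626250. A cyclic group of order m has exactly φ(m) generators. Here m = 996250626250 = 2 · 5^4 · 11^2 · 6586781, so the number of primitive elements is φ(996250626250) = 362272900000.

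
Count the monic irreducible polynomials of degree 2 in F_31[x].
There are 465 monic irreducible polynomials of degree 2 over F_31

Each element of F_{31^2} that lies in no proper subfield is a root of exactly one monic irreducible of degree 2 over F_31, and each such polynomial has 2 distinct roots in F_{31^2}. By Möbius inversion the count is N_31(2) = (1/2) Σ_{d|2} μ(2/d) · 31^d = (1/2)(μ(2)·31^1 + μ(1)·31^2) = 930/2 = 465.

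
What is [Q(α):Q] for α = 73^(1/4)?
[Q(α):Q] = 4

α is a root of x^4 - 73. By Eisenstein's criterion at the prime p = 73 (which divides the constant term 73 but p^2 = 5329 does not, since 73 is squarefree), x^4 - 73 is irreducible over Q. Hence [Q(α):Q] = 4.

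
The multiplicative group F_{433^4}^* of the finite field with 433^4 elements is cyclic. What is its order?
|F_{433^4}^*| = 35152125120

F_{433^4} has 433^4 = 35152125121 elements; its multiplicative group consists of all nonzero elements, so |F_{433^4}^*| = 35152125121 - 1 = 35152125120. (It is cyclic since any finite subgroup of the multiplicative group of a field is cyclic.)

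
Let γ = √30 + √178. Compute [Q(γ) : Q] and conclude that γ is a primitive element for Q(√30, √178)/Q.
[Q(γ) : Q] = 4 (equivalently, Q(γ) = Q(√30, √178))

Obviously Q(γ) ⊆ Q(√30, √178), and [Q(√30, √178):Q] = 4 (since 30, 178 are distinct squarefree integers > 1 with 5340 not a perfect square). To show equality we compute the minimal polynomial of γ. From γ = √30 + √178: γ^2 = 30 + 2√(5340) + 178 = 208 + 2√(5340), so γ^2 - 208 = 2√(5340); squaring, (γ^2 - 208)^2 = 4·5340, i.e. γ^4 - 416γ^2 + 43264 - 21360 = 0, i.e. γ^4 - 416γ^2 + 21904 = 0. So γ is a root of x^4 - 416x^2 + 21904. This polynomial is irreducible over Q: it has no rational root (each ±√30 ± √178 is irrational), and any factorization into two quadratics over Q would force √(5340) ∈ Q (pairing opposite roots) or √30, √178 ∈ Q (other pairings), all impossible. Hence [Q(γ):Q] = 4 = [Q(√30, √178):Q], so Q(γ) = Q(√30, √178).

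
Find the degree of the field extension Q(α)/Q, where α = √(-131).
[Q(α):Q] = 2

[Q(α):Q] equals the degree of the minimal polynomial of α. Here α^2 = -131 and x^2 + 131 is irreducible (d = -131 is squarefree, ≠ 1, hence not a square), so deg(m_α) = 2. Thus [Q(α):Q] = 2.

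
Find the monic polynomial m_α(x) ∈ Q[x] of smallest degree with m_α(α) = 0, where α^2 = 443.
m_α(x) = x^2 - 443

α satisfies α^2 - 443 = 0, so x^2 - 443 annihilates α. Since d = 443 is squarefree and ≠ 1, it is not a perfect square in Q, so x^2 - 443 has no rational root and is therefore irreducible over Q (a degree-2 polynomial over a field is irreducible iff it has no root). Hence m_α(x) = x^2 - 443.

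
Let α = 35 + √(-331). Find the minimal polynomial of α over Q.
m_α(x) = x^2 - 70x + 1556

From α - 35 = √(-331), squaring gives (α - 35)^2 = -331, i.e. α^2 - 70α + 1225 = -331, so α^2 - 70α + 1556 = 0. The discriminant of x^2 - 70x + 1556 is (-70)^2 - 4·(1556) = 4900 - 6224 = -1324, and 4·(-331) is not a perfect square in Q since -331 is squarefree and ≠ 1. Hence x^2 - 70x + 1556 is irreducible over Q and is the minimal polynomial of α.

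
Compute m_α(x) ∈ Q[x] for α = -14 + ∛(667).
m_α(x) = x^3 + 42x^2 + 588x + 2077

Set β = α + 14 = ∛(667), so β^3 = 667. Then (α + 14)^3 - 667 = 0, i.e. α is a root of g(x) = (x + 14)^3 - 667 = x^3 + 42x^2 + 588x + 2077. Since g(x) = h(x + 14) where h(x) = x^3 - 667, and h is irreducible over Q (because 667 is not a perfect cube, so h has no rational root, and a monic cubic with no rational root is irreducible), g is also irreducible (irreducibility is preserved under the substitution x → x + 14). Hence m_α(x) = x^3 + 42x^2 + 588x + 2077.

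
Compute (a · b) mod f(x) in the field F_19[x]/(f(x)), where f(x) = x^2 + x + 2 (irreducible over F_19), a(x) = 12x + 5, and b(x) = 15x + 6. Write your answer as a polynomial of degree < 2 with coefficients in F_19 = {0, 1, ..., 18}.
a · b ≡ 5x + 12 (mod f(x))

Multiply in F_19[x]: a(x)·b(x) = (12x + 5)·(15x + 6) = 9x^2 + 14x + 11. This has degree ≥ 2, so divide by f(x) over F_19: 9x^2 + 14x + 11 = (9)·(x^2 + x + 2) + (5x + 12). Hence a·b ≡ 5x + 12 (mod f). (F_19[x]/(f) is a field with 19^2 = 361 elements since f is irreducible of degree 2.)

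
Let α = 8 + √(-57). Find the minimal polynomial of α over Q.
m_α(x) = x^2 - 16x + 121

From α - 8 = √(-57), squaring gives (α - 8)^2 = -57, i.e. α^2 - 16α + 64 = -57, so α^2 - 16α + 121 = 0. The discriminant of x^2 - 16x + 121 is (-16)^2 - 4·(121) = 256 - 484 = -228, and 4·(-57) is not a perfect square in Q since -57 is squarefree and ≠ 1. Hence x^2 - 16x + 121 is irreducible over Q and is the minimal polynomial of α.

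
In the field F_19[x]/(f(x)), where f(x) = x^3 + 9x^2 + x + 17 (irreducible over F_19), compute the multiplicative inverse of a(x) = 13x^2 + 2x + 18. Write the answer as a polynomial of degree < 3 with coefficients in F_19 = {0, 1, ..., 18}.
a(x)^(-1) ≡ 10x^2 + 17 (mod f(x))

Since f is irreducible over F_19, F_19[x]/(f) is a field and a(x) ≠ 0 has an inverse. Apply the extended Euclidean algorithm to f(x) and a(x) in F_19[x]: f(x) = (3x + 9)·a(x) + (5x + 7);  a(x) = (14x + 15)·(5x + 7) + (8). The last nonzero remainder is the constant 8 = gcd(f, a) in F_19. Back-substituting through the division chain expresses 8 = s(x)·a(x) + t(x)·f(x) with s(x) ≡ 4x^2 + 3 (mod f), so (4x^2 + 3)·a(x) ≡ 8 (mod f). Multiplying by 8^(-1) ≡ 12 in F_19 gives a(x)^(-1) ≡ 12·(4x^2 + 3) ≡ 10x^2 + 17 (mod f). Check: (13x^2 + 2x + 18)·(10x^2 + 17) = 16x^4 + x^3 + 2x^2 + 15x + 2 ≡ 1 (mod x^3 + 9x^2 + x + 17).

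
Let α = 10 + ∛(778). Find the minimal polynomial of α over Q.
m_α(x) = x^3 - 30x^2 + 300x - 1778

Set β = α - 10 = ∛(778), so β^3 = 778. Then (α - 10)^3 - 778 = 0, i.e. α is a root of g(x) = (x - 10)^3 - 778 = x^3 - 30x^2 + 300x - 1778. Since g(x) = h(x - 10) where h(x) = x^3 - 778, and h is irreducible over Q (because 778 is not a perfect cube, so h has no rational root, and a monic cubic with no rational root is irreducible), g is also irreducible (irreducibility is preserved under the substitution x → x - 10). Hence m_α(x) = x^3 - 30x^2 + 300x - 1778.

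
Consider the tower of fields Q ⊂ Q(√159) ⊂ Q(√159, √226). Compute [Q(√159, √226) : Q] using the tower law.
[Q(√159, √226) : Q] = 4

[Q(√159):Q] = 2 (min poly x^2 - 159, irreducible since 159 is squarefree > 1). For the top step, suppose √226 ∈ Q(√159), say √226 = c + d√159 with c, d ∈ Q. Squaring: 226 = c^2 + 159d^2 + 2cd√159. Since √159 ∉ Q this forces 2cd = 0. If d = 0 then √226 = c ∈ Q, contradicting 226 squarefree > 1. If c = 0 then 226 = 159d^2, so 159·226 = (159d)^2 is a perfect square in Q — but 159·226 = 35934 is not a perfect square (since 159 and 226 are distinct squarefree integers). Contradiction. Hence √226 ∉ Q(√159), so x^2 - 226 stays irreducible over Q(√159) and [Q(√159, √226) : Q(√159)] = 2. By the tower law, [Q(√159, √226) : Q] = 2 · 2 = 4.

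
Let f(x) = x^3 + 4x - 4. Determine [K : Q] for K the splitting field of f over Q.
[K : Q] = 6

By the rational root test, any rational root of the monic integer polynomial f(x) = x^3 + 4x - 4 must be an integer dividing the constant term -4, i.e. one of ±{1, 2, 4}. Evaluating: f(1) = 1, f(-1) = -9, f(2) = 12, f(-2) = -20, f(4) = 76, f(-4) = -84; none is 0, so f has no rational root and is therefore irreducible over Q (a cubic with no linear factor over a field is irreducible). For an irreducible cubic, the Galois group is A_3 or S_3 according as the discriminant disc(f) = -4a^3 - 27b^2 = -4·(4)^3 - 27·(-4)^2 = -688 is or is not a square in Q. Here disc(f) = -688 is not a perfect square in Q, so the Galois group of f over Q is not contained in A_3 and must be all of S_3. The splitting field has degree |S_3| = 6 over Q, so [K : Q] = 6.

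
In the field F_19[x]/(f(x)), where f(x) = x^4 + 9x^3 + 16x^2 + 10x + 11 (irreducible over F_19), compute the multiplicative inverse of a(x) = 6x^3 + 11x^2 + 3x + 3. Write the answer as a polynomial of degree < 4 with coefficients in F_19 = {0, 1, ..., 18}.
a(x)^(-1) ≡ 12x^3 + 6x^2 + 2x + 1 (mod f(x))

Since f is irreducible over F_19, F_19[x]/(f) is a field and a(x) ≠ 0 has an inverse. Apply the extended Euclidean algorithm to f(x) and a(x) in F_19[x]: f(x) = (16x + 7)·a(x) + (5x^2 + 17x + 9);  a(x) = (5x + 8)·(5x^2 + 17x + 9) + (12x + 7);  (5x^2 + 17x + 9) = (2x + 5)·(12x + 7) + (12). The last nonzero remainder is the constant 12 = gcd(f, a) in F_19. Back-substituting through the division chain expresses 12 = s(x)·a(x) + t(x)·f(x) with s(x) ≡ 11x^3 + 15x^2 + 5x + 12 (mod f), so (11x^3 + 15x^2 + 5x + 12)·a(x) ≡ 12 (mod f). Multiplying by 12^(-1) ≡ 8 in F_19 gives a(x)^(-1) ≡ 8·(11x^3 + 15x^2 + 5x + 12) ≡ 12x^3 + 6x^2 + 2x + 1 (mod f). Check: (6x^3 + 11x^2 + 3x + 3)·(12x^3 + 6x^2 + 2x + 1) = 15x^6 + 16x^5 + 6x^3 + 16x^2 + 9x + 3 ≡ 1 (mod x^4 + 9x^3 + 16x^2 + 10x + 11).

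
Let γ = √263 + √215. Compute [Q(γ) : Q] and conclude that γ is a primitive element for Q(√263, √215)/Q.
[Q(γ) : Q] = 4 (equivalently, Q(γ) = Q(√263, √215))

Obviously Q(γ) ⊆ Q(√263, √215), and [Q(√263, √215):Q] = 4 (since 263, 215 are distinct squarefree integers > 1 with 56545 not a perfect square). To show equality we compute the minimal polynomial of γ. From γ = √263 + √215: γ^2 = 263 + 2√(56545) + 215 = 478 + 2√(56545), so γ^2 - 478 = 2√(56545); squaring, (γ^2 - 478)^2 = 4·56545, i.e. γ^4 - 956γ^2 + 228484 - 226180 = 0, i.e. γ^4 - 956γ^2 + 2304 = 0. So γ is a root of x^4 - 956x^2 + 2304. This polynomial is irreducible over Q: it has no rational root (each ±√263 ± √215 is irrational), and any factorization into two quadratics over Q would force √(56545) ∈ Q (pairing opposite roots) or √263, √215 ∈ Q (other pairings), all impossible. Hence [Q(γ):Q] = 4 = [Q(√263, √215):Q], so Q(γ) = Q(√263, √215).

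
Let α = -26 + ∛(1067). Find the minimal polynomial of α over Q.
m_α(x) = x^3 + 78x^2 + 2028x + 16509

Set β = α + 26 = ∛(1067), so β^3 = 1067. Then (α + 26)^3 - 1067 = 0, i.e. α is a root of g(x) = (x + 26)^3 - 1067 = x^3 + 78x^2 + 2028x + 16509. Since g(x) = h(x + 26) where h(x) = x^3 - 1067, and h is irreducible over Q (because 1067 is not a perfect cube, so h has no rational root, and a monic cubic with no rational root is irreducible), g is also irreducible (irreducibility is preserved under the substitution x → x + 26). Hence m_α(x) = x^3 + 78x^2 + 2028x + 16509.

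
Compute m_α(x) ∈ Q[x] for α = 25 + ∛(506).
m_α(x) = x^3 - 75x^2 + 1875x - 16131

Set β = α - 25 = ∛(506), so β^3 = 506. Then (α - 25)^3 - 506 = 0, i.e. α is a root of g(x) = (x - 25)^3 - 506 = x^3 - 75x^2 + 1875x - 16131. Since g(x) = h(x - 25) where h(x) = x^3 - 506, and h is irreducible over Q (because 506 is not a perfect cube, so h has no rational root, and a monic cubic with no rational root is irreducible), g is also irreducible (irreducibility is preserved under the substitution x → x - 25). Hence m_α(x) = x^3 - 75x^2 + 1875x - 16131.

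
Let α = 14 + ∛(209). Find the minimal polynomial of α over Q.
m_α(x) = x^3 - 42x^2 + 588x - 2953

Set β = α - 14 = ∛(209), so β^3 = 209. Then (α - 14)^3 - 209 = 0, i.e. α is a root of g(x) = (x - 14)^3 - 209 = x^3 - 42x^2 + 588x - 2953. Since g(x) = h(x - 14) where h(x) = x^3 - 209, and h is irreducible over Q (because 209 is not a perfect cube, so h has no rational root, and a monic cubic with no rational root is irreducible), g is also irreducible (irreducibility is preserved under the substitution x → x - 14). Hence m_α(x) = x^3 - 42x^2 + 588x - 2953.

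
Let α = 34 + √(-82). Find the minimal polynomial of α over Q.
m_α(x) = x^2 - 68x + 1238

From α - 34 = √(-82), squaring gives (α - 34)^2 = -82, i.e. α^2 - 68α + 1156 = -82, so α^2 - 68α + 1238 = 0. The discriminant of x^2 - 68x + 1238 is (-68)^2 - 4·(1238) = 4624 - 4952 = -328, and 4·(-82) is not a perfect square in Q since -82 is squarefree and ≠ 1. Hence x^2 - 68x + 1238 is irreducible over Q and is the minimal polynomial of α.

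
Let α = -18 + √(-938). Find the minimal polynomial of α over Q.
m_α(x) = x^2 + 36x + 1262

From α + 18 = √(-938), squaring gives (α + 18)^2 = -938, i.e. α^2 + 36α + 324 = -938, so α^2 + 36α + 1262 = 0. The discriminant of x^2 + 36x + 1262 is (36)^2 - 4·(1262) = 1296 - 5048 = -3752, and 4·(-938) is not a perfect square in Q since -938 is squarefree and ≠ 1. Hence x^2 + 36x + 1262 is irreducible over Q and is the minimal polynomial of α.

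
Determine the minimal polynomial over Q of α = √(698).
m_α(x) = x^2 - 698

α satisfies α^2 - 698 = 0, so x^2 - 698 annihilates α. Since d = 698 is squarefree and ≠ 1, it is not a perfect square in Q, so x^2 - 698 has no rational root and is therefore irreducible over Q (a degree-2 polynomial over a field is irreducible iff it has no root). Hence m_α(x) = x^2 - 698.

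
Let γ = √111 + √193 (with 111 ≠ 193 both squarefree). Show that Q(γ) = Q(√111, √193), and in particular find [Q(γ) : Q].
[Q(γ) : Q] = 4 (equivalently, Q(γ) = Q(√111, √193))

Obviously Q(γ) ⊆ Q(√111, √193), and [Q(√111, √193):Q] = 4 (since 111, 193 are distinct squarefree integers > 1 with 21423 not a perfect square). To show equality we compute the minimal polynomial of γ. From γ = √111 + √193: γ^2 = 111 + 2√(21423) + 193 = 304 + 2√(21423), so γ^2 - 304 = 2√(21423); squaring, (γ^2 - 304)^2 = 4·21423, i.e. γ^4 - 608γ^2 + 92416 - 85692 = 0, i.e. γ^4 - 608γ^2 + 6724 = 0. So γ is a root of x^4 - 608x^2 + 6724. This polynomial is irreducible over Q: it has no rational root (each ±√111 ± √193 is irrational), and any factorization into two quadratics over Q would force √(21423) ∈ Q (pairing opposite roots) or √111, √193 ∈ Q (other pairings), all impossible. Hence [Q(γ):Q] = 4 = [Q(√111, √193):Q], so Q(γ) = Q(√111, √193).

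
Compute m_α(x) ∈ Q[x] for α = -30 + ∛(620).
m_α(x) = x^3 + 90x^2 + 2700x + 26380

Set β = α + 30 = ∛(620), so β^3 = 620. Then (α + 30)^3 - 620 = 0, i.e. α is a root of g(x) = (x + 30)^3 - 620 = x^3 + 90x^2 + 2700x + 26380. Since g(x) = h(x + 30) where h(x) = x^3 - 620, and h is irreducible over Q (because 620 is not a perfect cube, so h has no rational root, and a monic cubic with no rational root is irreducible), g is also irreducible (irreducibility is preserved under the substitution x → x + 30). Hence m_α(x) = x^3 + 90x^2 + 2700x + 26380.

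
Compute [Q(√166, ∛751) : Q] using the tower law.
[Q(√166, ∛751) : Q] = 6

Let L = Q(√166, ∛751). Since Q(√166) ⊂ L and [Q(√166):Q] = 2, the tower law gives 2 | [L:Q]. Likewise Q(∛751) ⊂ L with [Q(∛751):Q] = 3 (because 751 is not a perfect cube), so 3 | [L:Q]. As gcd(2,3) = 1, [L:Q] is divisible by 6. Conversely L is generated over Q by √166 and ∛751, so [L:Q] ≤ 2·3 = 6. Therefore [Q(√166, ∛751) : Q] = 6.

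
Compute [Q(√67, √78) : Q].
[Q(√67, √78) : Q] = 4

[Q(√67):Q] = 2 (min poly x^2 - 67, irreducible since 67 is squarefree > 1). For the top step, suppose √78 ∈ Q(√67), say √78 = c + d√67 with c, d ∈ Q. Squaring: 78 = c^2 + 67d^2 + 2cd√67. Since √67 ∉ Q this forces 2cd = 0. If d = 0 then √78 = c ∈ Q, contradicting 78 squarefree > 1. If c = 0 then 78 = 67d^2, so 67·78 = (67d)^2 is a perfect square in Q — but 67·78 = 5226 is not a perfect square (since 67 and 78 are distinct squarefree integers). Contradiction. Hence √78 ∉ Q(√67), so x^2 - 78 stays irreducible over Q(√67) and [Q(√67, √78) : Q(√67)] = 2. By the tower law, [Q(√67, √78) : Q] = 2 · 2 = 4.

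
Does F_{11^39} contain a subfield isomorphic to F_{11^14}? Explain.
No: F_{11^14} is not a subfield of F_{11^39}

F_{p^m} embeds in F_{p^n} iff m | n. Here 14 ∤ 39 (since 39 = 2·14 + 11 with remainder 11 ≠ 0), so F_{11^14} is not a subfield of F_{11^39}. Equivalently: if it were, the tower law would give 14 = [F_{11^14}:F_11] dividing [F_{11^39}:F_11] = 39, contradiction.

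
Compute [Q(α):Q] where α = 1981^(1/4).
[Q(α):Q] = 4

α is a root of x^4 - 1981. By Eisenstein's criterion at the prime p = 7 (which divides the constant term 1981 but p^2 = 49 does not, since 1981 is squarefree), x^4 - 1981 is irreducible over Q. Hence [Q(α):Q] = 4.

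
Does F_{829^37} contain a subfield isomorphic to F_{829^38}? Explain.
No: F_{829^38} is not a subfield of F_{829^37}

F_{p^m} embeds in F_{p^n} iff m | n. Here 38 ∤ 37 (since 37 = 0·38 + 37 with remainder 37 ≠ 0), so F_{829^38} is not a subfield of F_{829^37}. Equivalently: if it were, the tower law would give 38 = [F_{829^38}:F_829] dividing [F_{829^37}:F_829] = 37, contradiction.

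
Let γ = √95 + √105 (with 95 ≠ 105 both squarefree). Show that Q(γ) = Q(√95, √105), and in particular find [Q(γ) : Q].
[Q(γ) : Q] = 4 (equivalently, Q(γ) = Q(√95, √105))

Obviously Q(γ) ⊆ Q(√95, √105), and [Q(√95, √105):Q] = 4 (since 95, 105 are distinct squarefree integers > 1 with 9975 not a perfect square). To show equality we compute the minimal polynomial of γ. From γ = √95 + √105: γ^2 = 95 + 2√(9975) + 105 = 200 + 2√(9975), so γ^2 - 200 = 2√(9975); squaring, (γ^2 - 200)^2 = 4·9975, i.e. γ^4 - 400γ^2 + 40000 - 39900 = 0, i.e. γ^4 - 400γ^2 + 100 = 0. So γ is a root of x^4 - 400x^2 + 100. This polynomial is irreducible over Q: it has no rational root (each ±√95 ± √105 is irrational), and any factorization into two quadratics over Q would force √(9975) ∈ Q (pairing opposite roots) or √95, √105 ∈ Q (other pairings), all impossible. Hence [Q(γ):Q] = 4 = [Q(√95, √105):Q], so Q(γ) = Q(√95, √105).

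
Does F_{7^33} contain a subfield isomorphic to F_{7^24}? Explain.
No: F_{7^24} is not a subfield of F_{7^33}

F_{p^m} embeds in F_{p^n} iff m | n. Here 24 ∤ 33 (since 33 = 1·24 + 9 with remainder 9 ≠ 0), so F_{7^24} is not a subfield of F_{7^33}. Equivalently: if it were, the tower law would give 24 = [F_{7^24}:F_7] dividing [F_{7^33}:F_7] = 33, contradiction.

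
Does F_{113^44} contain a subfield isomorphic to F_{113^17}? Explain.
No: F_{113^17} is not a subfield of F_{113^44}

F_{p^m} embeds in F_{p^n} iff m | n. Here 17 ∤ 44 (since 44 = 2·17 + 10 with remainder 10 ≠ 0), so F_{113^17} is not a subfield of F_{113^44}. Equivalently: if it were, the tower law would give 17 = [F_{113^17}:F_113] dividing [F_{113^44}:F_113] = 44, contradiction.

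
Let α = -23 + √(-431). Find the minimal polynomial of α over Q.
m_α(x) = x^2 + 46x + 960

From α + 23 = √(-431), squaring gives (α + 23)^2 = -431, i.e. α^2 + 46α + 529 = -431, so α^2 + 46α + 960 = 0. The discriminant of x^2 + 46x + 960 is (46)^2 - 4·(960) = 2116 - 3840 = -1724, and 4·(-431) is not a perfect square in Q since -431 is squarefree and ≠ 1. Hence x^2 + 46x + 960 is irreducible over Q and is the minimal polynomial of α.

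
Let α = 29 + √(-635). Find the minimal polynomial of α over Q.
m_α(x) = x^2 - 58x + 1476

From α - 29 = √(-635), squaring gives (α - 29)^2 = -635, i.e. α^2 - 58α + 841 = -635, so α^2 - 58α + 1476 = 0. The discriminant of x^2 - 58x + 1476 is (-58)^2 - 4·(1476) = 3364 - 5904 = -2540, and 4·(-635) is not a perfect square in Q since -635 is squarefree and ≠ 1. Hence x^2 - 58x + 1476 is irreducible over Q and is the minimal polynomial of α.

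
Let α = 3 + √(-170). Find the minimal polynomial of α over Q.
m_α(x) = x^2 - 6x + 179

From α - 3 = √(-170), squaring gives (α - 3)^2 = -170, i.e. α^2 - 6α + 9 = -170, so α^2 - 6α + 179 = 0. The discriminant of x^2 - 6x + 179 is (-6)^2 - 4·(179) = 36 - 716 = -680, and 4·(-170) is not a perfect square in Q since -170 is squarefree and ≠ 1. Hence x^2 - 6x + 179 is irreducible over Q and is the minimal polynomial of α.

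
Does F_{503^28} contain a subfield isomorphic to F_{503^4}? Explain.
Yes: F_{503^4} is a subfield of F_{503^28}

F_{p^m} embeds in F_{p^n} iff m | n (since F_{p^n} is the splitting field of x^(p^n) - x, and F_{p^m} ⊂ F_{p^n} forces p^n to be a power of p^m, i.e. m | n; conversely if m | n then every root of x^(p^m) - x is a root of x^(p^n) - x). Here 4 | 28 (since 28 = 7·4), so F_{503^4} is a subfield of F_{503^28}, and [F_{503^28} : F_{503^4}] = 28/4 = 7.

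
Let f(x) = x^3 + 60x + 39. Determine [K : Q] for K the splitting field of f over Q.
[K : Q] = 6

By the rational root test, any rational root of the monic integer polynomial f(x) = x^3 + 60x + 39 must be an integer dividing the constant term 39, i.e. one of ±{1, 3, 13, 39}. Evaluating: f(1) = 100, f(-1) = -22, f(3) = 246, f(-3) = -168, f(13) = 3016, f(-13) = -2938, f(39) = 61698, f(-39) = -61620; none is 0, so f has no rational root and is therefore irreducible over Q (a cubic with no linear factor over a field is irreducible). For an irreducible cubic, the Galois group is A_3 or S_3 according as the discriminant disc(f) = -4a^3 - 27b^2 = -4·(60)^3 - 27·(39)^2 = -905067 is or is not a square in Q. Here disc(f) = -905067 is not a perfect square in Q, so the Galois group of f over Q is not contained in A_3 and must be all of S_3. The splitting field has degree |S_3| = 6 over Q, so [K : Q] = 6.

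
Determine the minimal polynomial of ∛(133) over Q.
m_α(x) = x^3 - 133

α satisfies α^3 = 133, so x^3 - 133 annihilates α. By the rational root test, a rational root p/q (in lowest terms) of x^3 - 133 would satisfy p^3 = 133 q^3, forcing q = 1 and p^3 = 133; but 133 is not a perfect cube, contradiction. A monic cubic over Q with no rational root is irreducible (any nontrivial factorization would include a linear factor). Hence x^3 - 133 is the minimal polynomial of α, and in particular [Q(α):Q] = 3.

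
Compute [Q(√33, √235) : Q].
[Q(√33, √235) : Q] = 4

[Q(√33):Q] = 2 (min poly x^2 - 33, irreducible since 33 is squarefree > 1). For the top step, suppose √235 ∈ Q(√33), say √235 = c + d√33 with c, d ∈ Q. Squaring: 235 = c^2 + 33d^2 + 2cd√33. Since √33 ∉ Q this forces 2cd = 0. If d = 0 then √235 = c ∈ Q, contradicting 235 squarefree > 1. If c = 0 then 235 = 33d^2, so 33·235 = (33d)^2 is a perfect square in Q — but 33·235 = 7755 is not a perfect square (since 33 and 235 are distinct squarefree integers). Contradiction. Hence √235 ∉ Q(√33), so x^2 - 235 stays irreducible over Q(√33) and [Q(√33, √235) : Q(√33)] = 2. By the tower law, [Q(√33, √235) : Q] = 2 · 2 = 4.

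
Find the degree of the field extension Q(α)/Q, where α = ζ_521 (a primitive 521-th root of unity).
[Q(α):Q] = 520

The minimal polynomial of ζ_521 over Q is the 521-th cyclotomic polynomial Φ_521(x), which is irreducible over Q and has degree φ(521) = 520. Hence [Q(α):Q] = φ(521) = 520.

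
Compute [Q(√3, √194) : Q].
[Q(√3, √194) : Q] = 4

[Q(√3):Q] = 2 (min poly x^2 - 3, irreducible since 3 is squarefree > 1). For the top step, suppose √194 ∈ Q(√3), say √194 = c + d√3 with c, d ∈ Q. Squaring: 194 = c^2 + 3d^2 + 2cd√3. Since √3 ∉ Q this forces 2cd = 0. If d = 0 then √194 = c ∈ Q, contradicting 194 squarefree > 1. If c = 0 then 194 = 3d^2, so 3·194 = (3d)^2 is a perfect square in Q — but 3·194 = 582 is not a perfect square (since 3 and 194 are distinct squarefree integers). Contradiction. Hence √194 ∉ Q(√3), so x^2 - 194 stays irreducible over Q(√3) and [Q(√3, √194) : Q(√3)] = 2. By the tower law, [Q(√3, √194) : Q] = 2 · 2 = 4.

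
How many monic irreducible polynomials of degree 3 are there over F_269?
There are 6488280 monic irreducible polynomials of degree 3 over F_269

Each element of F_{269^3} that lies in no proper subfield is a root of exactly one monic irreducible of degree 3 over F_269, and each such polynomial has 3 distinct roots in F_{269^3}. By Möbius inversion the count is N_269(3) = (1/3) Σ_{d|3} μ(3/d) · 269^d = (1/3)(μ(3)·269^1 + μ(1)·269^3) = 19464840/3 = 6488280.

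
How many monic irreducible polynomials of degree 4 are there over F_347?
There are 3624551718 monic irreducible polynomials of degree 4 over F_347

Each element of F_{347^4} that lies in no proper subfield is a root of exactly one monic irreducible of degree 4 over F_347, and each such polynomial has 4 distinct roots in F_{347^4}. By Möbius inversion the count is N_347(4) = (1/4) Σ_{d|4} μ(4/d) · 347^d = (1/4)(μ(4)·347^1 + μ(2)·347^2 + μ(1)·347^4) = 14498206872/4 = 3624551718.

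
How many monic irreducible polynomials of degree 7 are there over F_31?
There are 3930373440 monic irreducible polynomials of degree 7 over F_31

Each element of F_{31^7} that lies in no proper subfield is a root of exactly one monic irreducible of degree 7 over F_31, and each such polynomial has 7 distinct roots in F_{31^7}. By Möbius inversion the count is N_31(7) = (1/7) Σ_{d|7} μ(7/d) · 31^d = (1/7)(μ(7)·31^1 + μ(1)·31^7) = 27512614080/7 = 3930373440.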